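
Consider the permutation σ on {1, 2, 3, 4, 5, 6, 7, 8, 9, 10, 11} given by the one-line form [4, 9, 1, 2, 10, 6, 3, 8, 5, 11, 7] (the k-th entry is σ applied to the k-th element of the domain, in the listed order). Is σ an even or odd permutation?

In disjoint-cycle form the cycle lengths are 9, 1, 1.
A cycle of length ℓ contributes ℓ−1 transpositions, so σ is a product of 8 transpositions — even.

even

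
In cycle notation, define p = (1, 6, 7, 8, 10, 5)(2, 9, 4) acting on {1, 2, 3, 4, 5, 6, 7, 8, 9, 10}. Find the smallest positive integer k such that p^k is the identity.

6

The cycle type of p is (6, 3, 1).
The order is lcm(6, 3) = 6.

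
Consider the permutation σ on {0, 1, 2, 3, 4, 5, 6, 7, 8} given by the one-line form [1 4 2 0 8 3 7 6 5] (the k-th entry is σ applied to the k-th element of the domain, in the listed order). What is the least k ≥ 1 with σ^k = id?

6

Decomposing into disjoint cycles gives cycle lengths 6, 2, 1.
The order is lcm(6, 2) = 6.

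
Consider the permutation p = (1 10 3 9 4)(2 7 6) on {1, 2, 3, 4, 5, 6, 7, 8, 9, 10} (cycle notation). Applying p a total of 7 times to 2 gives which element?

7

2 lies in the 3-cycle (2 7 6).
Powers repeat with period 3 on this cycle, and 7 mod 3 = 1, so p^7(2) = p^1(2).
Stepping 1 place around the cycle: 2 → 7.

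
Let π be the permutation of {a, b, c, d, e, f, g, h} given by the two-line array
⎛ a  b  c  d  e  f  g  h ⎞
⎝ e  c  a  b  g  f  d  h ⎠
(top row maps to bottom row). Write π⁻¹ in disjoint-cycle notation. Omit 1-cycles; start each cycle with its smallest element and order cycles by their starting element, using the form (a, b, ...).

(a, c, b, d, g, e)

First write π in disjoint cycles: (a, e, g, d, b, c).
The inverse reverses every cycle; in canonical form, π⁻¹ = (a, c, b, d, g, e).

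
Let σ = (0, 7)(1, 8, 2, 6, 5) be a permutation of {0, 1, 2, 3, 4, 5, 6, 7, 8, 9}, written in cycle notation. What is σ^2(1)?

1 lies in the 5-cycle (1, 8, 2, 6, 5).
Advancing 2 steps from 1: 1 → 8 → 2.

2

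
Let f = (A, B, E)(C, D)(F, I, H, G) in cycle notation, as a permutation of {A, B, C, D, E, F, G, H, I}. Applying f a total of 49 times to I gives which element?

H

I lies in the 4-cycle (F, I, H, G).
Powers repeat with period 4 on this cycle, and 49 mod 4 = 1, so f^49(I) = f^1(I).
Advancing 1 step from I: I → H.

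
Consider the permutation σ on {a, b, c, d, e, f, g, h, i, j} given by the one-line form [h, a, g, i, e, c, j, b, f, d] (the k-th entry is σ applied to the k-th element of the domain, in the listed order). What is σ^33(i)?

g

Tracing i → f → … returns to i after 6 steps, so i lies in a 6-cycle (c, g, j, d, i, f).
Powers repeat with period 6 on this cycle, and 33 mod 6 = 3, so σ^33(i) = σ^3(i).
Stepping 3 places around the cycle: i → f → c → g.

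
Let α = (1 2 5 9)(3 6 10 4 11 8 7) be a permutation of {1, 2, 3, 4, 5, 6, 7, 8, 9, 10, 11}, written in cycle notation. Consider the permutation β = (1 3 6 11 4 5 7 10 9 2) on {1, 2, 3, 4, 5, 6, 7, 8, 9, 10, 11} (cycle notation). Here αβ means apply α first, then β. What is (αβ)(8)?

First apply α: α(8) = 7, then β(7) = 10. Thus (αβ)(8) = 10.

10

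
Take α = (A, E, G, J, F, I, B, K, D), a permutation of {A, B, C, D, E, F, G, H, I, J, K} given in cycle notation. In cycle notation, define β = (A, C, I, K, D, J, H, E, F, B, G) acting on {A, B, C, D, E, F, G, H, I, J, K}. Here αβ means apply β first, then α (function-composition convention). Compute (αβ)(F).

K

β(F) = B, then α(B) = K; composing gives (αβ)(F) = K.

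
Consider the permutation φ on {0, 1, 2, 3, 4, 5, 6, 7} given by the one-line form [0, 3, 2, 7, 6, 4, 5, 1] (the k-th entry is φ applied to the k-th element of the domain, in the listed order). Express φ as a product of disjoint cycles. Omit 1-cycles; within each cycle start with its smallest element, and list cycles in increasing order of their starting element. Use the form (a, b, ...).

(1, 3, 7)(4, 6, 5)

Start at 1 and follow images: 1 → 3 → 7 → 1, giving the cycle (1, 3, 7).
Continuing from each remaining unvisited element yields (1, 3, 7)(4, 6, 5).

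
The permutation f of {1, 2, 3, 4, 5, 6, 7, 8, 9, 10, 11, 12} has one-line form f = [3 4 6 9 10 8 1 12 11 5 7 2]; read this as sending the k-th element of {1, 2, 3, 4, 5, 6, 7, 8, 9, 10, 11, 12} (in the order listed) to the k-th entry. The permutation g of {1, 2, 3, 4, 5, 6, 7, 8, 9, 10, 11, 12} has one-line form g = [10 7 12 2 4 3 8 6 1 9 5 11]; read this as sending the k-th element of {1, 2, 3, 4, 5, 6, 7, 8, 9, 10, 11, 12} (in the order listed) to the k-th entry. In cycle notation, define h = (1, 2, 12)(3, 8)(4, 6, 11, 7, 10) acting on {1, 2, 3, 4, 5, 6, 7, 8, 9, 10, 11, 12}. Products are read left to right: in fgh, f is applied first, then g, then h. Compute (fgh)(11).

Chase 11: f(11) = 7; g(7) = 8; h(8) = 3. Hence (fgh)(11) = 3.

3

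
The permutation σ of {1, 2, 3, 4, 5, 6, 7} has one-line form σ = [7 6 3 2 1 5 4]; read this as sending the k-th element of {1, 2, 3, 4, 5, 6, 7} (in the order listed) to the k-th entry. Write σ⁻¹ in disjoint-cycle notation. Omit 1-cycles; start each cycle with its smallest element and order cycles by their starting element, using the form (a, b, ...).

(1, 5, 6, 2, 4, 7)

The cycle decomposition of σ is (1, 7, 4, 2, 6, 5).
Reversing each cycle (and rotating so the smallest element leads) gives σ⁻¹ = (1, 5, 6, 2, 4, 7).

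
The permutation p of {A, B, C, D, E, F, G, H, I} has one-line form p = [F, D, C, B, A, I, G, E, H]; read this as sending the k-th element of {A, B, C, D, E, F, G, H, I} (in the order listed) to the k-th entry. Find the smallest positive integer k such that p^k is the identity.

10

Decomposing into disjoint cycles gives cycle lengths 5, 2, 1, 1.
The order is lcm(5, 2) = 10.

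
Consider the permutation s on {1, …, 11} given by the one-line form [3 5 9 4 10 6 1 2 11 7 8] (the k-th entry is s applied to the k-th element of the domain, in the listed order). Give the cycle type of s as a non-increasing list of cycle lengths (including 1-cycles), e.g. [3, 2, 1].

[9, 1, 1]

The disjoint cycles are (1, 3, 9, 11, 8, 2, 5, 10, 7)(4)(6), with lengths 9, 1, 1 in non-increasing order.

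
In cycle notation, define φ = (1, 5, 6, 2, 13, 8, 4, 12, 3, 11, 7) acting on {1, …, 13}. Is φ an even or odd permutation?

even

The cycle lengths are 11, 1, 1.
A cycle is odd iff its length is even; φ has 0 even-length cycles, so sgn(φ) = (−1)^0 and φ is even.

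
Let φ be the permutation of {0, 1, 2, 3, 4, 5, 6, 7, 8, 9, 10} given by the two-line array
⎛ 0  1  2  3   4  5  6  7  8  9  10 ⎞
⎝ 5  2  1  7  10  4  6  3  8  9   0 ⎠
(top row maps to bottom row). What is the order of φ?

4

The disjoint-cycle form of φ has cycle lengths 4, 2, 2, 1, 1, 1.
The order of φ is the least common multiple of its cycle lengths: lcm(4, 2, 2) = 4.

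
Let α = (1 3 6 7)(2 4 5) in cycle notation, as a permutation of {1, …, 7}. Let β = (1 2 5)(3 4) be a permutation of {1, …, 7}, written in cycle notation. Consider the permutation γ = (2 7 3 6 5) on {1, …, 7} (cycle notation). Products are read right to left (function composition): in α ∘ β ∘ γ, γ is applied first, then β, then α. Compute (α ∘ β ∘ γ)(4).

Apply the permutations in order: γ(4) = 4, then β(4) = 3, then α(3) = 6. So (α ∘ β ∘ γ)(4) = 6.

6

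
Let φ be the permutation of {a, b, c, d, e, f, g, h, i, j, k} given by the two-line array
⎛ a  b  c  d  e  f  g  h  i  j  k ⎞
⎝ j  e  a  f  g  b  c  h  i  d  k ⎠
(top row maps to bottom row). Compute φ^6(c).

e

Tracing c → a → … returns to c after 8 steps, so c lies in an 8-cycle (a, j, d, f, b, e, g, c).
Stepping 6 places around the cycle: c → a → j → d → f → b → e.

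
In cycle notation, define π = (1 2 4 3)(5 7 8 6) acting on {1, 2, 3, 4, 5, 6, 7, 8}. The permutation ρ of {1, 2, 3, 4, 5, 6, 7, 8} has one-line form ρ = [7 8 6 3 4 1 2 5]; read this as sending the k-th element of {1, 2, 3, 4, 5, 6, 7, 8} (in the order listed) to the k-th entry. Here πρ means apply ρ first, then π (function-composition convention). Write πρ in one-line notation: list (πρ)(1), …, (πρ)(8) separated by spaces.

8 6 5 1 3 2 4 7

For each element, apply ρ then π: 1 → 7 → 8; 2 → 8 → 6; 3 → 6 → 5; 4 → 3 → 1; 5 → 4 → 3; 6 → 1 → 2; 7 → 2 → 4; 8 → 5 → 7.
Collecting the images, πρ = [8 6 5 1 3 2 4 7].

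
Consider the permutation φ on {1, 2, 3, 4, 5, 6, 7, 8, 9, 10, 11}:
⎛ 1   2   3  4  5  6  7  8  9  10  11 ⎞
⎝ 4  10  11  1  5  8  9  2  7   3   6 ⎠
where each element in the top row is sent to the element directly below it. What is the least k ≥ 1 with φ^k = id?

Writing φ as disjoint cycles, the cycle lengths are 6, 2, 2, 1.
The order of φ is the least common multiple of its cycle lengths: lcm(6, 2, 2) = 6.

6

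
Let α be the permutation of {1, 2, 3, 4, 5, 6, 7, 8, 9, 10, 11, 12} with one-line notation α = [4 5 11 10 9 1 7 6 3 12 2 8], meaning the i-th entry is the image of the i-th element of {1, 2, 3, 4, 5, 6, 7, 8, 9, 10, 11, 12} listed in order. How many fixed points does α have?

The fixed points (elements with α(x) = x) are {7}, so there is 1.

1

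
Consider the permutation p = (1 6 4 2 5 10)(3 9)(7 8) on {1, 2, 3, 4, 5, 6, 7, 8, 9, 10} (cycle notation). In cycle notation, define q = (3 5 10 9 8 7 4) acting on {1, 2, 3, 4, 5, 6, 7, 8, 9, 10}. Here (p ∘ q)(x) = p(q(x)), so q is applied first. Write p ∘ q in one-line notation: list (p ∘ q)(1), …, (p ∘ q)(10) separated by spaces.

6 5 10 9 1 4 2 8 7 3

(p ∘ q)(x) = p(q(x)). Computing each image: p(q(1)) = p(1) = 6, p(q(2)) = p(2) = 5, p(q(3)) = p(5) = 10, p(q(4)) = p(3) = 9, p(q(5)) = p(10) = 1, p(q(6)) = p(6) = 4, p(q(7)) = p(4) = 2, p(q(8)) = p(7) = 8, p(q(9)) = p(8) = 7, p(q(10)) = p(9) = 3.
Hence p ∘ q = [6 5 10 9 1 4 2 8 7 3].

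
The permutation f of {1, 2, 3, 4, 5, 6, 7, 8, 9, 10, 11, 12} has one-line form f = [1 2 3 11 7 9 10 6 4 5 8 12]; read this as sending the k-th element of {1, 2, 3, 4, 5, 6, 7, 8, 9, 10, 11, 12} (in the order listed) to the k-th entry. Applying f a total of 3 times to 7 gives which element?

Tracing 7 → 10 → … returns to 7 after 3 steps, so 7 lies in a 3-cycle (5, 7, 10).
Since the cycle has length 3, f^3 acts on it the same as f^0 (3 mod 3 = 0).
So f^3(7) = 7.

7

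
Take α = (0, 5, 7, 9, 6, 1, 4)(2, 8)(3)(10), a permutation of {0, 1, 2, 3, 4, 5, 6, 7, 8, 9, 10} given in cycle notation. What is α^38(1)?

1 lies in the 7-cycle (0, 5, 7, 9, 6, 1, 4).
Powers repeat with period 7 on this cycle, and 38 mod 7 = 3, so α^38(1) = α^3(1).
Advancing 3 steps from 1: 1 → 4 → 0 → 5.

5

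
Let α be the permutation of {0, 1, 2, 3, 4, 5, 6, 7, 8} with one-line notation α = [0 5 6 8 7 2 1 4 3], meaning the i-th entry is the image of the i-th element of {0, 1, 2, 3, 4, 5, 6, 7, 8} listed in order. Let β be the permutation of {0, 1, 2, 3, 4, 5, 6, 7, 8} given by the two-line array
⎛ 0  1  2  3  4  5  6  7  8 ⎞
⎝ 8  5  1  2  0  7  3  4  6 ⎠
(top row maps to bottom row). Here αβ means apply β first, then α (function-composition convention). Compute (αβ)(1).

2

β(1) = 5, then α(5) = 2; composing gives (αβ)(1) = 2.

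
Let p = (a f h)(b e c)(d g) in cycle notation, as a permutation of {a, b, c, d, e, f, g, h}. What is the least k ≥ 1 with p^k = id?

6

The disjoint cycles have lengths 3, 3, 2.
Since disjoint cycles commute, ord(p) = lcm(3, 3, 2) = 6.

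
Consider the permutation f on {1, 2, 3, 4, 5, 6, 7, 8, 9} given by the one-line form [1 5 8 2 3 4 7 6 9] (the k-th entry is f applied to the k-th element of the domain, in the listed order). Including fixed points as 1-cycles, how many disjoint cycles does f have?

4

The cycle decomposition is (1)(2, 5, 3, 8, 6, 4)(7)(9), which has 4 cycles (counting 1-cycles).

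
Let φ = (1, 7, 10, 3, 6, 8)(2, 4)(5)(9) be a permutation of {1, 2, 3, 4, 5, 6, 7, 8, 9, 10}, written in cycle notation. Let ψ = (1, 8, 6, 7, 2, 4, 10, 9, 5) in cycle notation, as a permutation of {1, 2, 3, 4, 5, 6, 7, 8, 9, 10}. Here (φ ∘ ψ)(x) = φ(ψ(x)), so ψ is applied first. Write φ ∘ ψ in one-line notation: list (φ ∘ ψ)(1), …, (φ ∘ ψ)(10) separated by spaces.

1 2 6 3 7 10 4 8 5 9

(φ ∘ ψ)(x) = φ(ψ(x)). Computing each image: φ(ψ(1)) = φ(8) = 1, φ(ψ(2)) = φ(4) = 2, φ(ψ(3)) = φ(3) = 6, φ(ψ(4)) = φ(10) = 3, φ(ψ(5)) = φ(1) = 7, φ(ψ(6)) = φ(7) = 10, φ(ψ(7)) = φ(2) = 4, φ(ψ(8)) = φ(6) = 8, φ(ψ(9)) = φ(5) = 5, φ(ψ(10)) = φ(9) = 9.
Hence φ ∘ ψ = [1 2 6 3 7 10 4 8 5 9].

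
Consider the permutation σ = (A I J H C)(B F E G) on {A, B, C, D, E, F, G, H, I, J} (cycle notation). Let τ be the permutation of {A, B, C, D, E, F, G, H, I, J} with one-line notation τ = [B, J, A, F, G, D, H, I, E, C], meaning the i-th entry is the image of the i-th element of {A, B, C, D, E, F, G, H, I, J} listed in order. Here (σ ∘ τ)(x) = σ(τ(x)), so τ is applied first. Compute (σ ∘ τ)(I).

First apply τ: τ(I) = E, then σ(E) = G. Thus (σ ∘ τ)(I) = G.

G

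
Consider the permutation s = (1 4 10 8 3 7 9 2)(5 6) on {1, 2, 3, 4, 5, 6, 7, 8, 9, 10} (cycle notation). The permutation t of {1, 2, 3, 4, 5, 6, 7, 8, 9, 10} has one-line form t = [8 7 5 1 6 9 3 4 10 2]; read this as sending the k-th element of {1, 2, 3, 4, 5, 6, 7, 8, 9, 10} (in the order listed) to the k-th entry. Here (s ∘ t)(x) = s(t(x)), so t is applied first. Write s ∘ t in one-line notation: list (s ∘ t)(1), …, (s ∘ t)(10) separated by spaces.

3 9 6 4 5 2 7 10 8 1

(s ∘ t)(x) = s(t(x)). Computing each image: s(t(1)) = s(8) = 3, s(t(2)) = s(7) = 9, s(t(3)) = s(5) = 6, s(t(4)) = s(1) = 4, s(t(5)) = s(6) = 5, s(t(6)) = s(9) = 2, s(t(7)) = s(3) = 7, s(t(8)) = s(4) = 10, s(t(9)) = s(10) = 8, s(t(10)) = s(2) = 1.
Hence s ∘ t = [3 9 6 4 5 2 7 10 8 1].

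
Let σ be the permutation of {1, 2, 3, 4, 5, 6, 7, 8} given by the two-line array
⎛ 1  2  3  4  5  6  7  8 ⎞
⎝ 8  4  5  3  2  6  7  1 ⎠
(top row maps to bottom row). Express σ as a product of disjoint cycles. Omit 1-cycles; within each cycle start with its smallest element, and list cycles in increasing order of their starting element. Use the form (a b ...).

(1 8)(2 4 3 5)

Iterating σ from 1 gives 1 → 8 → 1; that is the 2-cycle (1 8).
Continuing from each remaining unvisited element yields (1 8)(2 4 3 5).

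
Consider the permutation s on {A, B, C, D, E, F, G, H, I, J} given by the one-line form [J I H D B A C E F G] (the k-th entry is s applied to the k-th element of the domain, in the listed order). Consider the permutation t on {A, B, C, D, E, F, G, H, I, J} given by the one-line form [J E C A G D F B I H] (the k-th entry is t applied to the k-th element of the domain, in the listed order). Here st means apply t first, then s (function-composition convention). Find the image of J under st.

E

t(J) = H, then s(H) = E; composing gives (st)(J) = E.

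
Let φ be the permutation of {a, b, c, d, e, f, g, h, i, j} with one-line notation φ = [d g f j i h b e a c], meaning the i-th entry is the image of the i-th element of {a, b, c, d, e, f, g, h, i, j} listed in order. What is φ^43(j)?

h

Tracing j → c → … returns to j after 8 steps, so j lies in an 8-cycle (a, d, j, c, f, h, e, i).
Powers repeat with period 8 on this cycle, and 43 mod 8 = 3, so φ^43(j) = φ^3(j).
Advancing 3 steps from j: j → c → f → h.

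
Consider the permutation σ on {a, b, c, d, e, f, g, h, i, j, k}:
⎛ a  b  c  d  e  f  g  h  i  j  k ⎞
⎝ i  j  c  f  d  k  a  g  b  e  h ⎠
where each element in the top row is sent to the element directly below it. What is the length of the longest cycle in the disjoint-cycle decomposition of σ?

10

Decomposing into disjoint cycles gives (a, i, b, j, e, d, f, k, h, g); the longest has length 10.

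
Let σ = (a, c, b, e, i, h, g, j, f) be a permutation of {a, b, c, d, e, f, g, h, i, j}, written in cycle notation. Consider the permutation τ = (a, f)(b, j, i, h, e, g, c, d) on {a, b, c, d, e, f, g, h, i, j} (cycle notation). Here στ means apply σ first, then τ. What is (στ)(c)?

j

(στ)(c) = τ(σ(c)). σ(c) = b, then τ(b) = j. So (στ)(c) = j.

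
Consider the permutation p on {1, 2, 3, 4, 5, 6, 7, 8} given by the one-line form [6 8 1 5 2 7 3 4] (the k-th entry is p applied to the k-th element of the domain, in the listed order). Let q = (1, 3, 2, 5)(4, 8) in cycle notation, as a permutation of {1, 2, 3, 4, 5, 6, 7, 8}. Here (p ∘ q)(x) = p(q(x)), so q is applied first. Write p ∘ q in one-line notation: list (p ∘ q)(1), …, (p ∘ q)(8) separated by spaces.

(p ∘ q)(x) = p(q(x)). Computing each image: p(q(1)) = p(3) = 1, p(q(2)) = p(5) = 2, p(q(3)) = p(2) = 8, p(q(4)) = p(8) = 4, p(q(5)) = p(1) = 6, p(q(6)) = p(6) = 7, p(q(7)) = p(7) = 3, p(q(8)) = p(4) = 5.
Hence p ∘ q = [1 2 8 4 6 7 3 5].

1 2 8 4 6 7 3 5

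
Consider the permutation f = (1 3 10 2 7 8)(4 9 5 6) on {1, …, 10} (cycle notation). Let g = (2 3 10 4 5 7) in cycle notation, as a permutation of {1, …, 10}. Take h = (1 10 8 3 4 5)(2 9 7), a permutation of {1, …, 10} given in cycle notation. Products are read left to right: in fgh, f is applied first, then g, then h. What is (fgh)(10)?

Apply the permutations in order: f(10) = 2, then g(2) = 3, then h(3) = 4. So (fgh)(10) = 4.

4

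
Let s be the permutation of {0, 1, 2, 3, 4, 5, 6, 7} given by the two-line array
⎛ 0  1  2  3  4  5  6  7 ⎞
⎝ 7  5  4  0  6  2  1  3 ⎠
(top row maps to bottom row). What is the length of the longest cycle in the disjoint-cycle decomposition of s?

Decomposing into disjoint cycles gives (0, 7, 3)(1, 5, 2, 4, 6); the longest has length 5.

5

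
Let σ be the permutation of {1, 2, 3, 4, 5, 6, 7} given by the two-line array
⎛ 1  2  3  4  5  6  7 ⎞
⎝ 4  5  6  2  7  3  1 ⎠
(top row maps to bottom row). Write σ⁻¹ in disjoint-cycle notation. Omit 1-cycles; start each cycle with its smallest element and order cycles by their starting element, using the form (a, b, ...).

(1, 7, 5, 2, 4)(3, 6)

The cycle decomposition of σ is (1, 4, 2, 5, 7)(3, 6).
Reversing each cycle (and rotating so the smallest element leads) gives σ⁻¹ = (1, 7, 5, 2, 4)(3, 6).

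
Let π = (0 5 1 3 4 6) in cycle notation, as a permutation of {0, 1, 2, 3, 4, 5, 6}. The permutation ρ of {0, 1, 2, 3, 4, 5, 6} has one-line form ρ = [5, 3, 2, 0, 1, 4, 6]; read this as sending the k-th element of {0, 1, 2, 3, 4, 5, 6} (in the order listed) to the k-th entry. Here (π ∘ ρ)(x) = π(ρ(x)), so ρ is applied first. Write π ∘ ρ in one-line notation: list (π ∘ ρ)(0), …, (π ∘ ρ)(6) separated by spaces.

For each element, apply ρ then π: 0 → 5 → 1; 1 → 3 → 4; 2 → 2 → 2; 3 → 0 → 5; 4 → 1 → 3; 5 → 4 → 6; 6 → 6 → 0.
So π ∘ ρ in one-line form is 1 4 2 5 3 6 0.

1 4 2 5 3 6 0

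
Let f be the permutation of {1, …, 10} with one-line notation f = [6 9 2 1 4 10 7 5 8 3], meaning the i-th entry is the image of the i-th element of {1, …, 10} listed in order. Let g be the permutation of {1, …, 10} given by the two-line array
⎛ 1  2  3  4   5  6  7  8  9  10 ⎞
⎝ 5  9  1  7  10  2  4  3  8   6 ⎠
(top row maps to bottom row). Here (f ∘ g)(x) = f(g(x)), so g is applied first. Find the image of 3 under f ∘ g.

6

(f ∘ g)(3) = f(g(3)). g(3) = 1, then f(1) = 6. So (f ∘ g)(3) = 6.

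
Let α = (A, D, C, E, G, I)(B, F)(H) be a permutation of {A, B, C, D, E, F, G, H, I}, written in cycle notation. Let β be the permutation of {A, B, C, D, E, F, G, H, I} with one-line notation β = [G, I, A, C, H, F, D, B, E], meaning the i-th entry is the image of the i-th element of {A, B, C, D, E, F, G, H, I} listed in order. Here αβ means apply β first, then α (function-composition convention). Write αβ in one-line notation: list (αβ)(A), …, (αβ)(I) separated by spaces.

(αβ)(x) = α(β(x)). Computing each image: α(β(A)) = α(G) = I, α(β(B)) = α(I) = A, α(β(C)) = α(A) = D, α(β(D)) = α(C) = E, α(β(E)) = α(H) = H, α(β(F)) = α(F) = B, α(β(G)) = α(D) = C, α(β(H)) = α(B) = F, α(β(I)) = α(E) = G.
Hence αβ = [I A D E H B C F G].

I A D E H B C F G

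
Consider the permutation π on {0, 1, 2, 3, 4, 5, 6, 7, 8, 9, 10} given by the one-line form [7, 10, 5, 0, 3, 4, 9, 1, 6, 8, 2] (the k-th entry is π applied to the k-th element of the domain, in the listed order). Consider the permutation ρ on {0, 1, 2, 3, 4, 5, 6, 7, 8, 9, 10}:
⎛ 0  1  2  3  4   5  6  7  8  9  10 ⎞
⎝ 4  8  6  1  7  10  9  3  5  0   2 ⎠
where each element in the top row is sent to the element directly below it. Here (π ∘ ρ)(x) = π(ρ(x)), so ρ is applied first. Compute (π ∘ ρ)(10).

5

First apply ρ: ρ(10) = 2, then π(2) = 5. Thus (π ∘ ρ)(10) = 5.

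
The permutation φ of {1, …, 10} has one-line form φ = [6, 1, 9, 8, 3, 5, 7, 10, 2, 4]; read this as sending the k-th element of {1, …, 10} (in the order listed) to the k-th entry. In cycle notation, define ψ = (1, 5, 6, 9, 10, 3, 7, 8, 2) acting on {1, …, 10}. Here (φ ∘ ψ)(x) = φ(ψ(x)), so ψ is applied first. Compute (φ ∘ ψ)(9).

4

(φ ∘ ψ)(9) = φ(ψ(9)). ψ(9) = 10, then φ(10) = 4. So (φ ∘ ψ)(9) = 4.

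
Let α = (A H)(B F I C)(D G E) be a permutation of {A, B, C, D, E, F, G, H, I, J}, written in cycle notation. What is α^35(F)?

F lies in the 4-cycle (B F I C).
Since the cycle has length 4, α^35 acts on it the same as α^3 (35 mod 4 = 3).
Stepping 3 places around the cycle: F → I → C → B.

B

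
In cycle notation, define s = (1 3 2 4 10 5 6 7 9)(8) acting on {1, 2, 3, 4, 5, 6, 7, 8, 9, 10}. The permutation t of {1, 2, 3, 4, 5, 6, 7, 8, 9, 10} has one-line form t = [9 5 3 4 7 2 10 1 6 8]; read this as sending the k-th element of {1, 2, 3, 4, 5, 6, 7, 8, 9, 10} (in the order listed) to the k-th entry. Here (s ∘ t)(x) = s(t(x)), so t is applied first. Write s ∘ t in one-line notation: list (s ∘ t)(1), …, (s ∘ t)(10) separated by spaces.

1 6 2 10 9 4 5 3 7 8

(s ∘ t)(x) = s(t(x)). Computing each image: s(t(1)) = s(9) = 1, s(t(2)) = s(5) = 6, s(t(3)) = s(3) = 2, s(t(4)) = s(4) = 10, s(t(5)) = s(7) = 9, s(t(6)) = s(2) = 4, s(t(7)) = s(10) = 5, s(t(8)) = s(1) = 3, s(t(9)) = s(6) = 7, s(t(10)) = s(8) = 8.
Hence s ∘ t = [1 6 2 10 9 4 5 3 7 8].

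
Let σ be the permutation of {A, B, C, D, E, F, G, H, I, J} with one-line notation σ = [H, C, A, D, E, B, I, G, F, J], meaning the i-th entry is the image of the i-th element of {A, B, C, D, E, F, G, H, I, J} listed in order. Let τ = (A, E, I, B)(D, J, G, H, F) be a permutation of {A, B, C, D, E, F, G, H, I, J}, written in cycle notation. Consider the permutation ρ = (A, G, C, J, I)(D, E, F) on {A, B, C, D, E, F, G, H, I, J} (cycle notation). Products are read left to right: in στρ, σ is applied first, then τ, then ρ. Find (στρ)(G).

B

Apply the permutations in order: σ(G) = I, then τ(I) = B, then ρ(B) = B. So (στρ)(G) = B.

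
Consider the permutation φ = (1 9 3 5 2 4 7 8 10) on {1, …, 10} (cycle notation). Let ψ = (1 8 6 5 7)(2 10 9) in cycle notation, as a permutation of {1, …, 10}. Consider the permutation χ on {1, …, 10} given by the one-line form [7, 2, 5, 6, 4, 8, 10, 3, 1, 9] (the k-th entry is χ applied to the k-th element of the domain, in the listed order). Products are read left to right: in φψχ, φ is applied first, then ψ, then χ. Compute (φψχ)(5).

Apply the permutations in order: φ(5) = 2, then ψ(2) = 10, then χ(10) = 9. So (φψχ)(5) = 9.

9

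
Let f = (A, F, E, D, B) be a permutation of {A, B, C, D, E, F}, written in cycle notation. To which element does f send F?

E

Within (A, F, E, D, B), F ↦ E.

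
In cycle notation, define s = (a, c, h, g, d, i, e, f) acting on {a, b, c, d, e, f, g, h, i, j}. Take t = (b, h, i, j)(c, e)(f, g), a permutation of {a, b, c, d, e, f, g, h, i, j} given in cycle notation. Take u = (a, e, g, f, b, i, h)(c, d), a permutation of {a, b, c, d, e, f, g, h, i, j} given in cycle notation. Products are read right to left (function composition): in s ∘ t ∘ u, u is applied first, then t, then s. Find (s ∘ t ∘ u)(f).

(s ∘ t ∘ u)(f) = s(t(u(f))). u(f) = b, then t(b) = h, then s(h) = g, so the result is g.

g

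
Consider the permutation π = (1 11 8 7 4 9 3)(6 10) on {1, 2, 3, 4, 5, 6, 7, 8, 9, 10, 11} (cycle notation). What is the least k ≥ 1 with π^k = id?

The cycle type of π is (7, 2, 1, 1).
Since disjoint cycles commute, ord(π) = lcm(7, 2) = 14.

14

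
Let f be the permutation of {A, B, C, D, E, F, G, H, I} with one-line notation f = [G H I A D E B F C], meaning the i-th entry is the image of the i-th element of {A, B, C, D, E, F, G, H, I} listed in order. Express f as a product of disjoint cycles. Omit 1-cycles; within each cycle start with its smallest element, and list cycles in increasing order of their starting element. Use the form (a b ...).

(A G B H F E D)(C I)

From A: A → G → B → H → F → E → D → A, closing the cycle (A G B H F E D).
Continuing from each remaining unvisited element yields (A G B H F E D)(C I).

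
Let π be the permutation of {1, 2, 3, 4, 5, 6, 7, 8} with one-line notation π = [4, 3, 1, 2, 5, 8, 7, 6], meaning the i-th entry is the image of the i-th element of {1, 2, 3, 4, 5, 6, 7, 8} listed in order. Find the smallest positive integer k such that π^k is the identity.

The disjoint-cycle form of π has cycle lengths 4, 2, 1, 1.
The order of π is the least common multiple of its cycle lengths: lcm(4, 2) = 4.

4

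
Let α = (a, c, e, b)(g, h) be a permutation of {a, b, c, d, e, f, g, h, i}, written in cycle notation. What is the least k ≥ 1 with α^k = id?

The disjoint cycles have lengths 4, 2, 1, 1, 1.
Since disjoint cycles commute, ord(α) = lcm(4, 2) = 4.

4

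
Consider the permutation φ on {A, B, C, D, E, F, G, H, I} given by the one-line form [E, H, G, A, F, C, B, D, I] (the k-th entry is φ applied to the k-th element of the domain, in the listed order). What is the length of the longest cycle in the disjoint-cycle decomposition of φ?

8

Decomposing into disjoint cycles gives (A, E, F, C, G, B, H, D); the longest has length 8.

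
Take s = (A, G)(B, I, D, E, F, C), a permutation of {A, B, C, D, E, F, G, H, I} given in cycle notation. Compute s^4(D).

D lies in the 6-cycle (B, I, D, E, F, C).
Advancing 4 steps from D: D → E → F → C → B.

B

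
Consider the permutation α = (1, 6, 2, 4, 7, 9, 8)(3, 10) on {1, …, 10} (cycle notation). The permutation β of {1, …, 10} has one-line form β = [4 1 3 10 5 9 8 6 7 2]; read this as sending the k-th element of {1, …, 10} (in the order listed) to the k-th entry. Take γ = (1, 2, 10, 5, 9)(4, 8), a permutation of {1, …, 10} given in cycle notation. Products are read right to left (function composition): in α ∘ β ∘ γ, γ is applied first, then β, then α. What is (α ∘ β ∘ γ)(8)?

Apply the permutations in order: γ(8) = 4, then β(4) = 10, then α(10) = 3. So (α ∘ β ∘ γ)(8) = 3.

3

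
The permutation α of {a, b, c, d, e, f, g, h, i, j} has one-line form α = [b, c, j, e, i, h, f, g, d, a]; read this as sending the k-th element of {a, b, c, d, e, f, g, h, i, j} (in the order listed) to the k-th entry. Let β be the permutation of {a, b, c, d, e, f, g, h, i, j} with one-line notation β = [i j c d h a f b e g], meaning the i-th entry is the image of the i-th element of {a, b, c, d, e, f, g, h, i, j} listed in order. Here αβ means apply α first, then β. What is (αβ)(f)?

α(f) = h, then β(h) = b; composing gives (αβ)(f) = b.

b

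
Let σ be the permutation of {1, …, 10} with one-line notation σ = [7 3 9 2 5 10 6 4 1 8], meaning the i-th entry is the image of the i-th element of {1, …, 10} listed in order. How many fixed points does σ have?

1

The fixed points (elements with σ(x) = x) are {5}, so there is 1.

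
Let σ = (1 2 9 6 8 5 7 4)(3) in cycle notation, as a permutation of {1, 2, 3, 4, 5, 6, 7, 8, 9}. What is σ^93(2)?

2 lies in the 8-cycle (1 2 9 6 8 5 7 4).
Since the cycle has length 8, σ^93 acts on it the same as σ^5 (93 mod 8 = 5).
Stepping 5 places around the cycle: 2 → 9 → 6 → 8 → 5 → 7.

7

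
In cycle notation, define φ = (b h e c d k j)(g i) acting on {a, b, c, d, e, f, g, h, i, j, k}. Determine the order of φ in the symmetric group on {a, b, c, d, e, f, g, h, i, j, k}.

14

The cycle type of φ is (7, 2, 1, 1).
The order of φ is the least common multiple of its cycle lengths: lcm(7, 2) = 14.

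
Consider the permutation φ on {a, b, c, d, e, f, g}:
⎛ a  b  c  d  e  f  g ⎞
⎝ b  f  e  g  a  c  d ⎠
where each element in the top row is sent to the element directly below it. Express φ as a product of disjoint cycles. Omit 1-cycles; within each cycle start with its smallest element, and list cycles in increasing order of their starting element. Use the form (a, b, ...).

Iterating φ from a gives a → b → f → c → e → a; that is the 5-cycle (a, b, f, c, e).
Repeating from the next unused element and collecting all non-trivial cycles gives (a, b, f, c, e)(d, g).

(a, b, f, c, e)(d, g)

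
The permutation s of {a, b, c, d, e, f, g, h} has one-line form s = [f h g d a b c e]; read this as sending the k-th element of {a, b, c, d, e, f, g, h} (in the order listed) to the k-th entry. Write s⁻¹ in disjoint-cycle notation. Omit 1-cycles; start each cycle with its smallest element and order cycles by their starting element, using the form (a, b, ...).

The cycle decomposition of s is (a, f, b, h, e)(c, g).
Reversing each cycle (and rotating so the smallest element leads) gives s⁻¹ = (a, e, h, b, f)(c, g).

(a, e, h, b, f)(c, g)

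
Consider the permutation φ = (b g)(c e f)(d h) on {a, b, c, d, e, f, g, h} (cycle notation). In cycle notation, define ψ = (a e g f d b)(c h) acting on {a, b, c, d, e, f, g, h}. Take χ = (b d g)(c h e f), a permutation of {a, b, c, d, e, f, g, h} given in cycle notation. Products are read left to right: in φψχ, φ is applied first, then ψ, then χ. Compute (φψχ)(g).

(φψχ)(g) = χ(ψ(φ(g))). φ(g) = b, then ψ(b) = a, then χ(a) = a, so the result is a.

a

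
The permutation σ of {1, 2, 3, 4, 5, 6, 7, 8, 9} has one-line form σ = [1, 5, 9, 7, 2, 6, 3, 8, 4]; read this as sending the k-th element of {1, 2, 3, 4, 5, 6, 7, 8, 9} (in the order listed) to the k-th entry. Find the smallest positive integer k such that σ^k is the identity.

4

The disjoint-cycle form of σ has cycle lengths 4, 2, 1, 1, 1.
The order of σ is the least common multiple of its cycle lengths: lcm(4, 2) = 4.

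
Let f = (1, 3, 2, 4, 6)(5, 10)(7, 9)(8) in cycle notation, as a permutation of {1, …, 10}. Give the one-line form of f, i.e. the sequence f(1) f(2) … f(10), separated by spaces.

Image by image: 1↦3, 2↦4, 3↦2, 4↦6, 5↦10, 6↦1, 7↦9, 8↦8, 9↦7, 10↦5.
Listing these in domain order gives 3 4 2 6 10 1 9 8 7 5.

3 4 2 6 10 1 9 8 7 5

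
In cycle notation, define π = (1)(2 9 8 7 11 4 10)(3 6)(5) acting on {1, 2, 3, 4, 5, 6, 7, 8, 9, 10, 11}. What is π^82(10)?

10 lies in the 7-cycle (2 9 8 7 11 4 10).
Since the cycle has length 7, π^82 acts on it the same as π^5 (82 mod 7 = 5).
Stepping 5 places around the cycle: 10 → 2 → 9 → 8 → 7 → 11.

11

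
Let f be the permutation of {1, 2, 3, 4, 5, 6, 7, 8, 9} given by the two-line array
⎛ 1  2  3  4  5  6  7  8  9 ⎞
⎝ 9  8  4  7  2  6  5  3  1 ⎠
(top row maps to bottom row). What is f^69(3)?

Tracing 3 → 4 → … returns to 3 after 6 steps, so 3 lies in a 6-cycle (2 8 3 4 7 5).
Powers repeat with period 6 on this cycle, and 69 mod 6 = 3, so f^69(3) = f^3(3).
Advancing 3 steps from 3: 3 → 4 → 7 → 5.

5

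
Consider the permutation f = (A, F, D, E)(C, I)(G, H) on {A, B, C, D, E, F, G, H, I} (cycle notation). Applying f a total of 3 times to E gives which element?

E lies in the 4-cycle (A, F, D, E).
Advancing 3 steps from E: E → A → F → D.

D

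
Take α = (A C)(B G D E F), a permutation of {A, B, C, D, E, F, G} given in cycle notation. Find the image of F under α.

B

Within (B G D E F), F ↦ B.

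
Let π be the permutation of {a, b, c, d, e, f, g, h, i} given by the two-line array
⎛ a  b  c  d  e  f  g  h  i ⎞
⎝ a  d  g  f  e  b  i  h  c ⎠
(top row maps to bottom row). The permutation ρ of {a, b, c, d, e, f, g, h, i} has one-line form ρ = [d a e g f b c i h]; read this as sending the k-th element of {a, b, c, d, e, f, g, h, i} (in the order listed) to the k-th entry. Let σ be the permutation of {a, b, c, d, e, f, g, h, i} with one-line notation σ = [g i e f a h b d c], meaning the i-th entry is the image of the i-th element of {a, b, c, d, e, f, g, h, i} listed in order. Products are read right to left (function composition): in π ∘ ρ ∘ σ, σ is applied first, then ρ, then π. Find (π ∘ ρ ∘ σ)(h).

i

Apply the permutations in order: σ(h) = d, then ρ(d) = g, then π(g) = i. So (π ∘ ρ ∘ σ)(h) = i.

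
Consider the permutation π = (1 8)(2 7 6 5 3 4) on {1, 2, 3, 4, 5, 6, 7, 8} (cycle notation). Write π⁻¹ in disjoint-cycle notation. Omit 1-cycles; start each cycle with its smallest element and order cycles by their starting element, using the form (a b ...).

Inverting a permutation written in cycle notation just reverses the order within every cycle.
Reversing each cycle of π and rotating so the smallest element leads gives (1 8)(2 4 3 5 6 7).

(1 8)(2 4 3 5 6 7)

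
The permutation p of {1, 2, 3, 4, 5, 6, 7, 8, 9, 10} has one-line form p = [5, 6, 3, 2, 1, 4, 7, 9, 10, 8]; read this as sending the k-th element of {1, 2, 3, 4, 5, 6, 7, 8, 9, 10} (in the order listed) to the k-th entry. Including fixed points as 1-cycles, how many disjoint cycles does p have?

The cycle decomposition is (1 5)(2 6 4)(3)(7)(8 9 10), which has 5 cycles (counting 1-cycles).

5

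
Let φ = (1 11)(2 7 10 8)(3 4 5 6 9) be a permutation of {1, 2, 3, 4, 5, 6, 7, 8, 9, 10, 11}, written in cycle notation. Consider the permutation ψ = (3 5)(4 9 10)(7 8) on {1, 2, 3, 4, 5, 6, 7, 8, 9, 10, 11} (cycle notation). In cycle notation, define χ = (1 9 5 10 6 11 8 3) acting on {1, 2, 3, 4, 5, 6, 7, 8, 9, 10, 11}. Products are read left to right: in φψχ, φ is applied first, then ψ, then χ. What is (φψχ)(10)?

(φψχ)(10) = χ(ψ(φ(10))). φ(10) = 8, then ψ(8) = 7, then χ(7) = 7, so the result is 7.

7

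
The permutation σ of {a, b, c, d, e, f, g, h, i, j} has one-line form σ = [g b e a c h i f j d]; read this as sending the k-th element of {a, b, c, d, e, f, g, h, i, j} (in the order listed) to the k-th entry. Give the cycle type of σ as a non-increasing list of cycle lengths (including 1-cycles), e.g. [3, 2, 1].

[5, 2, 2, 1]

The disjoint cycles are (a, g, i, j, d)(b)(c, e)(f, h), with lengths 5, 2, 2, 1 in non-increasing order.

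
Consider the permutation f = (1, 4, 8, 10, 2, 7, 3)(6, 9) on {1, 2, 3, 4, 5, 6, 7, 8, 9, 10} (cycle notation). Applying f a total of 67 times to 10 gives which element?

1

10 lies in the 7-cycle (1, 4, 8, 10, 2, 7, 3).
Powers repeat with period 7 on this cycle, and 67 mod 7 = 4, so f^67(10) = f^4(10).
Stepping 4 places around the cycle: 10 → 2 → 7 → 3 → 1.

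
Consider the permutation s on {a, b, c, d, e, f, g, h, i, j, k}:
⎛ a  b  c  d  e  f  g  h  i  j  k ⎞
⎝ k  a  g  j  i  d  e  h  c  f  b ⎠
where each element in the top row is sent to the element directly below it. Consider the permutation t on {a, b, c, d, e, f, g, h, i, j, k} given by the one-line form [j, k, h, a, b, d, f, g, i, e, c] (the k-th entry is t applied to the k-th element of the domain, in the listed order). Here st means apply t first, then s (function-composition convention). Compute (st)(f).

First apply t: t(f) = d, then s(d) = j. Thus (st)(f) = j.

j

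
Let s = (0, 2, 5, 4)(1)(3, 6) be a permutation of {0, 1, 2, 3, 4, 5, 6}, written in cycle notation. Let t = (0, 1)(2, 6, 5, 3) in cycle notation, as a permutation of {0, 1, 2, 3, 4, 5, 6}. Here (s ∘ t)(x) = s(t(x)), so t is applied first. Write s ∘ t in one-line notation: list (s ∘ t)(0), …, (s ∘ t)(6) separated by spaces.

For each element, apply t then s: 0 → 1 → 1; 1 → 0 → 2; 2 → 6 → 3; 3 → 2 → 5; 4 → 4 → 0; 5 → 3 → 6; 6 → 5 → 4.
So s ∘ t in one-line form is 1 2 3 5 0 6 4.

1 2 3 5 0 6 4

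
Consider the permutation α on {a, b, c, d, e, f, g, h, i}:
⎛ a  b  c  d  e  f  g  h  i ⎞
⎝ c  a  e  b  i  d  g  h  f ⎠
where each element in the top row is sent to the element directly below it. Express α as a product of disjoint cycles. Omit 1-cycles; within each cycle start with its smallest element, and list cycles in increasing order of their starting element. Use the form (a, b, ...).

From a: a → c → e → i → f → d → b → a, closing the cycle (a, c, e, i, f, d, b).
Repeating from the next unused element and collecting all non-trivial cycles gives (a, c, e, i, f, d, b).

(a, c, e, i, f, d, b)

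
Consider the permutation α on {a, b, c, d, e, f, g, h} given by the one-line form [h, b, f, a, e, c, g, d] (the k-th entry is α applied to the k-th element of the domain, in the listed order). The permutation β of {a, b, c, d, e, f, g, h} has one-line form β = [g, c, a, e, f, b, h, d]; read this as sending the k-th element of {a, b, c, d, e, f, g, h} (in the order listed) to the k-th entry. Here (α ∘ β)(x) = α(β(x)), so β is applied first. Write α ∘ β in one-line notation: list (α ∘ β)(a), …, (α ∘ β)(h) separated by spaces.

g f h e c b d a

For each element, apply β then α: a → g → g; b → c → f; c → a → h; d → e → e; e → f → c; f → b → b; g → h → d; h → d → a.
Collecting the images, α ∘ β = [g f h e c b d a].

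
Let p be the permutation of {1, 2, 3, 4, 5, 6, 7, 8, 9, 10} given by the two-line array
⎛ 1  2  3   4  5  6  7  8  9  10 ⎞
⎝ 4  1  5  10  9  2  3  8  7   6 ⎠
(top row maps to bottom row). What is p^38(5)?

Tracing 5 → 9 → … returns to 5 after 4 steps, so 5 lies in a 4-cycle (3 5 9 7).
Powers repeat with period 4 on this cycle, and 38 mod 4 = 2, so p^38(5) = p^2(5).
Stepping 2 places around the cycle: 5 → 9 → 7.

7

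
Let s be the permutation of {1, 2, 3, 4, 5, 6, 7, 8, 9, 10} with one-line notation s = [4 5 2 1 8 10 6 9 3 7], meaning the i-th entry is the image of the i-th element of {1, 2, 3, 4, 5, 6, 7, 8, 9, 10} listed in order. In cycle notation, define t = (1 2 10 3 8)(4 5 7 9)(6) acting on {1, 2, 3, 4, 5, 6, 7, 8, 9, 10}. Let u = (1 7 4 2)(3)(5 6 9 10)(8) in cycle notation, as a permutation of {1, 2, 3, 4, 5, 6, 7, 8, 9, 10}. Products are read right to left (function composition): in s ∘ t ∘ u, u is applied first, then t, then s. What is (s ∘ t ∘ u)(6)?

1

Apply the permutations in order: u(6) = 9, then t(9) = 4, then s(4) = 1. So (s ∘ t ∘ u)(6) = 1.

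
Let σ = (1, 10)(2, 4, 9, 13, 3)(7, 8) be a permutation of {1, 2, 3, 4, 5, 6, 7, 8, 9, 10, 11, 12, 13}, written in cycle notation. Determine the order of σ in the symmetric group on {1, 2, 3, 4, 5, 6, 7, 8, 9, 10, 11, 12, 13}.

The disjoint cycles have lengths 5, 2, 2, 1, 1, 1, 1.
The order is lcm(5, 2, 2) = 10.

10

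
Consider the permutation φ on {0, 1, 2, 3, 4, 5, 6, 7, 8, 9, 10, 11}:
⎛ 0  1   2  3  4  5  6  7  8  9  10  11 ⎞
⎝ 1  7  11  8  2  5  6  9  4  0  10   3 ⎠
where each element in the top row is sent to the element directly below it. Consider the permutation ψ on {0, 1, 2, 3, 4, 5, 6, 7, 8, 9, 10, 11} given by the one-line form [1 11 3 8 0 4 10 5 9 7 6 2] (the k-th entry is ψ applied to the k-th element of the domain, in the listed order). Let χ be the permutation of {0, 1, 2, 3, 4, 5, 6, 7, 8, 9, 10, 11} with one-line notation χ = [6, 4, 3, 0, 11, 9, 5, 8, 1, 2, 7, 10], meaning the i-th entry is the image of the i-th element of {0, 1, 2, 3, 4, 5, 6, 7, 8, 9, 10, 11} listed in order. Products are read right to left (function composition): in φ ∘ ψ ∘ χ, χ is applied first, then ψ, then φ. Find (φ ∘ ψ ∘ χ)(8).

(φ ∘ ψ ∘ χ)(8) = φ(ψ(χ(8))). χ(8) = 1, then ψ(1) = 11, then φ(11) = 3, so the result is 3.

3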